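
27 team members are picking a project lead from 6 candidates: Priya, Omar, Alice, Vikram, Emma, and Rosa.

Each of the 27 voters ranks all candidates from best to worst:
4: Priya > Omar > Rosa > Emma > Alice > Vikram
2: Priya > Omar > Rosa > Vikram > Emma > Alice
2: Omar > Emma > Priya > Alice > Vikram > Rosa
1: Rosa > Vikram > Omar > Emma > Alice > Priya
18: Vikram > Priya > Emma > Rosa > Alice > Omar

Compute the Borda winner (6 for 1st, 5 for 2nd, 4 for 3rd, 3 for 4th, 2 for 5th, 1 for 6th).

Priya

Priya: 4×6 + 2×6 + 2×4 + 1×1 + 18×5 = 135
Omar: 4×5 + 2×5 + 2×6 + 1×4 + 18×1 = 64
Alice: 4×2 + 2×1 + 2×3 + 1×2 + 18×2 = 54
Vikram: 4×1 + 2×3 + 2×2 + 1×5 + 18×6 = 127
Emma: 4×3 + 2×2 + 2×5 + 1×3 + 18×4 = 101
Rosa: 4×4 + 2×4 + 2×1 + 1×6 + 18×3 = 86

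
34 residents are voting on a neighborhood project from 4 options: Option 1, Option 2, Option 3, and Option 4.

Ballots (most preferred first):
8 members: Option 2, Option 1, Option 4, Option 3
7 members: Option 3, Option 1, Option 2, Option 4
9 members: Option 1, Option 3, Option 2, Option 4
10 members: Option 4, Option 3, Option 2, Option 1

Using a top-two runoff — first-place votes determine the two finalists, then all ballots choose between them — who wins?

Option 1

Round 1 first-place votes: Option 1 9, Option 2 8, Option 3 7, Option 4 10. Option 4 and Option 1 advance.
Runoff: Option 4 is ranked above Option 1 on 10 ballots, Option 1 above Option 4 on 24.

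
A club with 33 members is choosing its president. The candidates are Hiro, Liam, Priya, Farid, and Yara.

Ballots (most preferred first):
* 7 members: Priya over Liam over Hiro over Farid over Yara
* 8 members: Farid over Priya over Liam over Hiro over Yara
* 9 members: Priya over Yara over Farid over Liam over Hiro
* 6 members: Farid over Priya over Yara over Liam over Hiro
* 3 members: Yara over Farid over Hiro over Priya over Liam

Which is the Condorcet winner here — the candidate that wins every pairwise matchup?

Farid

Farid vs Hiro: 26–7
Farid vs Liam: 26–7
Farid vs Priya: 17–16
Farid vs Yara: 21–12
Farid beats every other candidate.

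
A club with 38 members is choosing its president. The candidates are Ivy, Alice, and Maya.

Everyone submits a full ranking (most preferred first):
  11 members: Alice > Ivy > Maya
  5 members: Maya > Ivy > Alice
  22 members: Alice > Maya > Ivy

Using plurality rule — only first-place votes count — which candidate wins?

First-place votes: Ivy 0, Alice 33, Maya 5.

Alice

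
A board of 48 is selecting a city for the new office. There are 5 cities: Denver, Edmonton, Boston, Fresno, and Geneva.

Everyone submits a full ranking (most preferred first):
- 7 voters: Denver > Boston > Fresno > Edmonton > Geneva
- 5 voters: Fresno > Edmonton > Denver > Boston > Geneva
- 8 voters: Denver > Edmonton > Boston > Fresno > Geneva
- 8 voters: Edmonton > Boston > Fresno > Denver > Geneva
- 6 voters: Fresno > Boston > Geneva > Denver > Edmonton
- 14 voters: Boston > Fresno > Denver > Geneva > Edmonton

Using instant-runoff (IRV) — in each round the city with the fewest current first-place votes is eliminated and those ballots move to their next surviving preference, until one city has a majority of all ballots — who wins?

Boston

Round 1: Denver 15, Edmonton 8, Boston 14, Fresno 11, Geneva 0. Geneva eliminated.
Round 2: Denver 15, Edmonton 8, Boston 14, Fresno 11. Edmonton eliminated.
Round 3: Denver 15, Boston 22, Fresno 11. Fresno eliminated.
Round 4: Denver 20, Boston 28. Boston has a majority (≥25).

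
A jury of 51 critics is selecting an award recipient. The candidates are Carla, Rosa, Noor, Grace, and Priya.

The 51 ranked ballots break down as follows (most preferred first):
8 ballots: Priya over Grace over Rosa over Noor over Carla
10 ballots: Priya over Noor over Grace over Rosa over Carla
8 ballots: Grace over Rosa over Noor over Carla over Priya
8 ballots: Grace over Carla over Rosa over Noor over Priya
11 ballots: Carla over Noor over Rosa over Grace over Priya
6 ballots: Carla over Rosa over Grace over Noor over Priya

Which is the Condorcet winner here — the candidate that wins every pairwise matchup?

Grace vs Carla: 34–17
Grace vs Rosa: 34–17
Grace vs Noor: 30–21
Grace vs Priya: 33–18
Grace beats every other candidate.

Grace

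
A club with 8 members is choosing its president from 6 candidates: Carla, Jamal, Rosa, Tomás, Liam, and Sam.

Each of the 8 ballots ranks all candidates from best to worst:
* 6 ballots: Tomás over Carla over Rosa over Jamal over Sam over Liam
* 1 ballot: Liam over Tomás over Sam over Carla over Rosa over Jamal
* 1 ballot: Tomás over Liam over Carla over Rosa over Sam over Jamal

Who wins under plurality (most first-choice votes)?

First-place votes: Carla 0, Jamal 0, Rosa 0, Tomás 7, Liam 1, Sam 0.

Tomás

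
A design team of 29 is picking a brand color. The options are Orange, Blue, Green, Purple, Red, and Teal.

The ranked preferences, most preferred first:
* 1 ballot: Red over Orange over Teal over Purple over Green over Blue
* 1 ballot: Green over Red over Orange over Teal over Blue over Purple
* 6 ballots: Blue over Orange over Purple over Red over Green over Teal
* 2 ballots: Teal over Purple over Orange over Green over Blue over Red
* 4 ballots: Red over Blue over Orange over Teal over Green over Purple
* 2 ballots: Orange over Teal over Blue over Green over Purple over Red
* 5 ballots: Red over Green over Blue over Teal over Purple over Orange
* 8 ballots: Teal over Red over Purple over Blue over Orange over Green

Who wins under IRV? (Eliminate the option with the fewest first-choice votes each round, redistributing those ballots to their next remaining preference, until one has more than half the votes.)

Red

Round 1: Orange 2, Blue 6, Green 1, Purple 0, Red 10, Teal 10. Purple eliminated.
Round 2: Orange 2, Blue 6, Green 1, Red 10, Teal 10. Green eliminated.
Round 3: Orange 2, Blue 6, Red 11, Teal 10. Orange eliminated.
Round 4: Blue 6, Red 11, Teal 12. Blue eliminated.
Round 5: Red 17, Teal 12. Red has a majority (≥15).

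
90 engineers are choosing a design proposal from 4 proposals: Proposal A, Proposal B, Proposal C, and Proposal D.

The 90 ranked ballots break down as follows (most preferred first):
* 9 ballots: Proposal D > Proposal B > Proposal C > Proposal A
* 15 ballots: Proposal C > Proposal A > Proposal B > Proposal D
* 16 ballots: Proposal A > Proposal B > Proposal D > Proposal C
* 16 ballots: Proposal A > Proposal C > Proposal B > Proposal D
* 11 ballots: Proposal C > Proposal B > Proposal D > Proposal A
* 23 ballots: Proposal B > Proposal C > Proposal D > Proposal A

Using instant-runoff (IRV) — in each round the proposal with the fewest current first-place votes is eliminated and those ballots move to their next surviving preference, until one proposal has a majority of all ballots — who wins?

Round 1: Proposal A 32, Proposal B 23, Proposal C 26, Proposal D 9. Proposal D eliminated.
Round 2: Proposal A 32, Proposal B 32, Proposal C 26. Proposal C eliminated.
Round 3: Proposal A 47, Proposal B 43. Proposal A has a majority (≥46).

Proposal A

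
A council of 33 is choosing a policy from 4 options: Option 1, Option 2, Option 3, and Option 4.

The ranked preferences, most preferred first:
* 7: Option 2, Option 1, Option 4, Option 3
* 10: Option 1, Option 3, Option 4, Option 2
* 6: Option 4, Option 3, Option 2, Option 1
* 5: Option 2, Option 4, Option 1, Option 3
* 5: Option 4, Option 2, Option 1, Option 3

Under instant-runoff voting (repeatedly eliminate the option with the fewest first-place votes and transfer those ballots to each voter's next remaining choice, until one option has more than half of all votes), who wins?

Round 1: Option 1 10, Option 2 12, Option 3 0, Option 4 11. Option 3 eliminated.
Round 2: Option 1 10, Option 2 12, Option 4 11. Option 1 eliminated.
Round 3: Option 2 12, Option 4 21. Option 4 has a majority (≥17).

Option 4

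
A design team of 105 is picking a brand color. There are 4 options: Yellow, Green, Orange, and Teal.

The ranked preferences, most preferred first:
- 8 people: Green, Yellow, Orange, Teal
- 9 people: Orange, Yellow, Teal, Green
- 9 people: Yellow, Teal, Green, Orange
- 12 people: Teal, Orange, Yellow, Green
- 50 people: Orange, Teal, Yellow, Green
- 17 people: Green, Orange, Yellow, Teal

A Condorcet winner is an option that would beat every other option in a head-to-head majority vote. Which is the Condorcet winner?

Orange vs Yellow: 88–17
Orange vs Green: 71–34
Orange vs Teal: 84–21
Orange beats every other option.

Orange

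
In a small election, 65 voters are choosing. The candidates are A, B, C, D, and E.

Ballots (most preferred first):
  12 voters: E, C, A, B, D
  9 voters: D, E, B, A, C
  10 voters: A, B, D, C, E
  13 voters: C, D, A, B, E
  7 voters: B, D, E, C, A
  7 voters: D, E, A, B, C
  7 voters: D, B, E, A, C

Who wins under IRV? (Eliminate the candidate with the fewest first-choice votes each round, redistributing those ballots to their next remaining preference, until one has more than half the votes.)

D

Round 1: A 10, B 7, C 13, D 23, E 12. B eliminated.
Round 2: A 10, C 13, D 30, E 12. A eliminated.
Round 3: C 13, D 40, E 12. D has a majority (≥33).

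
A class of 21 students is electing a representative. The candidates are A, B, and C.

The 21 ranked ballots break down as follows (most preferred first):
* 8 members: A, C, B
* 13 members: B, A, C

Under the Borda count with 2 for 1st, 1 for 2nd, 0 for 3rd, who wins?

A: 8×2 + 13×1 = 29
B: 8×0 + 13×2 = 26
C: 8×1 + 13×0 = 8

A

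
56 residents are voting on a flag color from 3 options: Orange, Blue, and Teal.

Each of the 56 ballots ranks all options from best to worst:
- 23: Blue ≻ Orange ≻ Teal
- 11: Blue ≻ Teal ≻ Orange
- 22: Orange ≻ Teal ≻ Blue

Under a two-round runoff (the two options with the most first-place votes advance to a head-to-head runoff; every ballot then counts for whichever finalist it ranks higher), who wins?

Blue

Round 1 first-place votes: Orange 22, Blue 34, Teal 0. Blue and Orange advance.
Runoff: Blue is ranked above Orange on 34 ballots, Orange above Blue on 22.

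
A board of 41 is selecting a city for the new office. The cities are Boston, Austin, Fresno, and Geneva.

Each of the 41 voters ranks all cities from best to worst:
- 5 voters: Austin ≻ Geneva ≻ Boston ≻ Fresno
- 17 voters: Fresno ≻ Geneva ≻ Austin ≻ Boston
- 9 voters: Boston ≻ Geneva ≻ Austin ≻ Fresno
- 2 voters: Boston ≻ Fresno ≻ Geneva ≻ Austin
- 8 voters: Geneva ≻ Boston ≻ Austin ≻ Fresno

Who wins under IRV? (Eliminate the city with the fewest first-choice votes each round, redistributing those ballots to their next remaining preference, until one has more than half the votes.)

Round 1: Boston 11, Austin 5, Fresno 17, Geneva 8. Austin eliminated.
Round 2: Boston 11, Fresno 17, Geneva 13. Boston eliminated.
Round 3: Fresno 19, Geneva 22. Geneva has a majority (≥21).

Geneva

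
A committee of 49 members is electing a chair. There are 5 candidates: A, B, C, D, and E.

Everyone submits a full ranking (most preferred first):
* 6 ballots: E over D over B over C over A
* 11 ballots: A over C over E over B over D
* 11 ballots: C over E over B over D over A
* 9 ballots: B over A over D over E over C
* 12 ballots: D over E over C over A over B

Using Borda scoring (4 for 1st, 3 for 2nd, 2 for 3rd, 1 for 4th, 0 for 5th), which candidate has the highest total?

E

A: 6×0 + 11×4 + 11×0 + 9×3 + 12×1 = 83
B: 6×2 + 11×1 + 11×2 + 9×4 + 12×0 = 81
C: 6×1 + 11×3 + 11×4 + 9×0 + 12×2 = 107
D: 6×3 + 11×0 + 11×1 + 9×2 + 12×4 = 95
E: 6×4 + 11×2 + 11×3 + 9×1 + 12×3 = 124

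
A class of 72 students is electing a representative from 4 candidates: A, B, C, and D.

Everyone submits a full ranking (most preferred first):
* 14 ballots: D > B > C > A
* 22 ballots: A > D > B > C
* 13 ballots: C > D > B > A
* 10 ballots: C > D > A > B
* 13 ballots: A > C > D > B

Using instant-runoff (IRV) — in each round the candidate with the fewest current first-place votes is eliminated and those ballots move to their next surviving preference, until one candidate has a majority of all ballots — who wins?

Round 1: A 35, B 0, C 23, D 14. B eliminated.
Round 2: A 35, C 23, D 14. D eliminated.
Round 3: A 35, C 37. C has a majority (≥37).

C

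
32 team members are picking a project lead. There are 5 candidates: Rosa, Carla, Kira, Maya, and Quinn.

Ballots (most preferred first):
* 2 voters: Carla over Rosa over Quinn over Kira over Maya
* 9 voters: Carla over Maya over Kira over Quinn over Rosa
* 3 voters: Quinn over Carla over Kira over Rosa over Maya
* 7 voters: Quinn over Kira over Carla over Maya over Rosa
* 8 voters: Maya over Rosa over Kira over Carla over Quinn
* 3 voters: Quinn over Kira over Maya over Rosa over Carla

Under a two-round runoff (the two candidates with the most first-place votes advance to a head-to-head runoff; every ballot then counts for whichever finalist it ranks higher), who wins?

Round 1 first-place votes: Rosa 0, Carla 11, Kira 0, Maya 8, Quinn 13. Quinn and Carla advance.
Runoff: Quinn is ranked above Carla on 13 ballots, Carla above Quinn on 19.

Carla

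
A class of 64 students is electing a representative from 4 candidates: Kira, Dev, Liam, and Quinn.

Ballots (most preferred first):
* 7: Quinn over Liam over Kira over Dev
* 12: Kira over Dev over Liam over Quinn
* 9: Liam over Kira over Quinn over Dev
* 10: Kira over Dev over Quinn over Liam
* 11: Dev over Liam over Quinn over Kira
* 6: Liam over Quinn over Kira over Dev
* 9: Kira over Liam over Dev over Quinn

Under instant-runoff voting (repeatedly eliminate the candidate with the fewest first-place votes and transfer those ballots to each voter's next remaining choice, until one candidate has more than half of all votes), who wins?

Round 1: Kira 31, Dev 11, Liam 15, Quinn 7. Quinn eliminated.
Round 2: Kira 31, Dev 11, Liam 22. Dev eliminated.
Round 3: Kira 31, Liam 33. Liam has a majority (≥33).

Liam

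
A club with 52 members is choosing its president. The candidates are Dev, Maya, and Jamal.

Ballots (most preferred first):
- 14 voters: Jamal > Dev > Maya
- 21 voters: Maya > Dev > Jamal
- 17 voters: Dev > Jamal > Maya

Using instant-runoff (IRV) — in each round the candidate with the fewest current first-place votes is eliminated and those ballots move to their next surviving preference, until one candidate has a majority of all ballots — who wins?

Round 1: Dev 17, Maya 21, Jamal 14. Jamal eliminated.
Round 2: Dev 31, Maya 21. Dev has a majority (≥27).

Dev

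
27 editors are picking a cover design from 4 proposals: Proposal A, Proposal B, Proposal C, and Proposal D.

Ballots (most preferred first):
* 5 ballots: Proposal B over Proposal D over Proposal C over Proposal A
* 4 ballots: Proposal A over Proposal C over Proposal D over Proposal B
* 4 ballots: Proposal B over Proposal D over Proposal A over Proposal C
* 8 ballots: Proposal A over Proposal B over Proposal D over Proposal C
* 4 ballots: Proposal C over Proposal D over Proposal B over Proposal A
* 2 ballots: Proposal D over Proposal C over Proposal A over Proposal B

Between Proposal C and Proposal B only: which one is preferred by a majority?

Proposal C is ranked above Proposal B on 10 ballots; Proposal B above Proposal C on 17.

Proposal B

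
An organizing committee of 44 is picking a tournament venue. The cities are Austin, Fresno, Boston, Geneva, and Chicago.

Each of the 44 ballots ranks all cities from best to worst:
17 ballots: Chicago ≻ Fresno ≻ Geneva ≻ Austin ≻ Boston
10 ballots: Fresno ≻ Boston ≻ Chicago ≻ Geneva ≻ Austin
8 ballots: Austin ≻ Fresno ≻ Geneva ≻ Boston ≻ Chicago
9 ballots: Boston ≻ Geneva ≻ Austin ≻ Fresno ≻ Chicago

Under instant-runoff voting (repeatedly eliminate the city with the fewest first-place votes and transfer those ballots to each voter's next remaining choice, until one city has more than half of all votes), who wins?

Round 1: Austin 8, Fresno 10, Boston 9, Geneva 0, Chicago 17. Geneva eliminated.
Round 2: Austin 8, Fresno 10, Boston 9, Chicago 17. Austin eliminated.
Round 3: Fresno 18, Boston 9, Chicago 17. Boston eliminated.
Round 4: Fresno 27, Chicago 17. Fresno has a majority (≥23).

Fresno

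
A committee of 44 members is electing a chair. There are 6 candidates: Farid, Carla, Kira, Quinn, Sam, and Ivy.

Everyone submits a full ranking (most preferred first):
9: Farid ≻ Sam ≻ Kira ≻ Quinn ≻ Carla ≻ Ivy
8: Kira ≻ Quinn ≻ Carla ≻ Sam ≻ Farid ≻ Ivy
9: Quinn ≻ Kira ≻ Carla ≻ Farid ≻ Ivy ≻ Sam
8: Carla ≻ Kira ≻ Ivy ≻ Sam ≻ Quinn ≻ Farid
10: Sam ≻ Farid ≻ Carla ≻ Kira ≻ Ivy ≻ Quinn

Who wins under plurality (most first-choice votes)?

Sam

First-place votes: Farid 9, Carla 8, Kira 8, Quinn 9, Sam 10, Ivy 0.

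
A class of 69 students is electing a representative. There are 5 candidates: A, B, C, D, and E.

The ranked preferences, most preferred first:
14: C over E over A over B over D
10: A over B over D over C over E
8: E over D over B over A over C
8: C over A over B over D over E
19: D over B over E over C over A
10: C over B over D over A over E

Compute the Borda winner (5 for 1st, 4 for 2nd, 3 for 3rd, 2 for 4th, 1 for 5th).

A: 14×3 + 10×5 + 8×2 + 8×4 + 19×1 + 10×2 = 179
B: 14×2 + 10×4 + 8×3 + 8×3 + 19×4 + 10×4 = 232
C: 14×5 + 10×2 + 8×1 + 8×5 + 19×2 + 10×5 = 226
D: 14×1 + 10×3 + 8×4 + 8×2 + 19×5 + 10×3 = 217
E: 14×4 + 10×1 + 8×5 + 8×1 + 19×3 + 10×1 = 181

B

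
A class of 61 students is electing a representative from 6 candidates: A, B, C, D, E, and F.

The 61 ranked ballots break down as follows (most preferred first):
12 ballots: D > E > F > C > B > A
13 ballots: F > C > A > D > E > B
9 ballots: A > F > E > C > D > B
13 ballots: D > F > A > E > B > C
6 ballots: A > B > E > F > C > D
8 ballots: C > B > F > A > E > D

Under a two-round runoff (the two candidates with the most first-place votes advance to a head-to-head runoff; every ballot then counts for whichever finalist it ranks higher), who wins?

Round 1 first-place votes: A 15, B 0, C 8, D 25, E 0, F 13. D and A advance.
Runoff: D is ranked above A on 25 ballots, A above D on 36.

A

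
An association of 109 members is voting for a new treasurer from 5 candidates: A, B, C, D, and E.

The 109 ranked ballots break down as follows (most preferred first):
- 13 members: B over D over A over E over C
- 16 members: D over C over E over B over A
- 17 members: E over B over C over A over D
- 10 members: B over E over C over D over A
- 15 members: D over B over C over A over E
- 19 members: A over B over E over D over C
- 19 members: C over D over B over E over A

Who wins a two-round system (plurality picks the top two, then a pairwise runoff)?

Round 1 first-place votes: A 19, B 23, C 19, D 31, E 17. D and B advance.
Runoff: D is ranked above B on 50 ballots, B above D on 59.

B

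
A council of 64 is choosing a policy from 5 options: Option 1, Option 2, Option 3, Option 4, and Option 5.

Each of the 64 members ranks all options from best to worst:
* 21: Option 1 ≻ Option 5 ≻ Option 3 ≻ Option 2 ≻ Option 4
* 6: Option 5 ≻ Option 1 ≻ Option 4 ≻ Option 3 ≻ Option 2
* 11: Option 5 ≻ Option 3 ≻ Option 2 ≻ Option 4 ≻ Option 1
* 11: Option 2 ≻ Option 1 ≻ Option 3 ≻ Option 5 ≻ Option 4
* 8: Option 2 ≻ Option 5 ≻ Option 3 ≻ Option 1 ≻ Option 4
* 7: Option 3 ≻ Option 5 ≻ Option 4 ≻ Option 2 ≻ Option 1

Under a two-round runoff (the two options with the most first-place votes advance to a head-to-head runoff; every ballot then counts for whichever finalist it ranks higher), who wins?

Option 2

Round 1 first-place votes: Option 1 21, Option 2 19, Option 3 7, Option 4 0, Option 5 17. Option 1 and Option 2 advance.
Runoff: Option 1 is ranked above Option 2 on 27 ballots, Option 2 above Option 1 on 37.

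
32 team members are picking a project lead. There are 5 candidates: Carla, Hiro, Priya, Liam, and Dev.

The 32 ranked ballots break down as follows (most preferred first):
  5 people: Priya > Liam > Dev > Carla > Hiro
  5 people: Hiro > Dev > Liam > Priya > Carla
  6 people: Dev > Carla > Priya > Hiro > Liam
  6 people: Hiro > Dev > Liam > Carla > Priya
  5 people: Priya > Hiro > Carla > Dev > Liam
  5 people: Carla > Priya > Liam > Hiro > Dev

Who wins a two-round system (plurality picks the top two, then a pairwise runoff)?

Priya

Round 1 first-place votes: Carla 5, Hiro 11, Priya 10, Liam 0, Dev 6. Hiro and Priya advance.
Runoff: Hiro is ranked above Priya on 11 ballots, Priya above Hiro on 21.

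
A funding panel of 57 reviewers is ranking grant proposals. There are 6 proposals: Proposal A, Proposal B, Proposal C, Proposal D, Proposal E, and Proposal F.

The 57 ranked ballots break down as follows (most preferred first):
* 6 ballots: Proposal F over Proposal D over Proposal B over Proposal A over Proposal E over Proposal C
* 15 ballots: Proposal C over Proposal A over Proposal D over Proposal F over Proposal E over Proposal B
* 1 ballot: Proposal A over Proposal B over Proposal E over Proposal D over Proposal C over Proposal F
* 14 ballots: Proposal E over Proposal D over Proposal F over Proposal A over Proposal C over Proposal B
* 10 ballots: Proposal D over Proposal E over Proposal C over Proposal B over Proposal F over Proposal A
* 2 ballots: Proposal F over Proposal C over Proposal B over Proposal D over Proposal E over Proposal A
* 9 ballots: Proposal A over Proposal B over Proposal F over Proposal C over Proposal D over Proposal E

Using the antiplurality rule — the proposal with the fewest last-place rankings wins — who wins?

Last-place votes: Proposal A 12, Proposal B 29, Proposal C 6, Proposal D 0, Proposal E 9, Proposal F 1.

Proposal D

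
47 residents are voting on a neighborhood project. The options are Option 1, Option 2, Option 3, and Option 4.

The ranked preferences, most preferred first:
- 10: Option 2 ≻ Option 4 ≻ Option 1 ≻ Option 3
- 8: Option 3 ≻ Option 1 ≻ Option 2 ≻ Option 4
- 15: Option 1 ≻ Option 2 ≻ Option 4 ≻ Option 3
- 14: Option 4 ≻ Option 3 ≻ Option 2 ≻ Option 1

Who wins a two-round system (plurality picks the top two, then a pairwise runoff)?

Round 1 first-place votes: Option 1 15, Option 2 10, Option 3 8, Option 4 14. Option 1 and Option 4 advance.
Runoff: Option 1 is ranked above Option 4 on 23 ballots, Option 4 above Option 1 on 24.

Option 4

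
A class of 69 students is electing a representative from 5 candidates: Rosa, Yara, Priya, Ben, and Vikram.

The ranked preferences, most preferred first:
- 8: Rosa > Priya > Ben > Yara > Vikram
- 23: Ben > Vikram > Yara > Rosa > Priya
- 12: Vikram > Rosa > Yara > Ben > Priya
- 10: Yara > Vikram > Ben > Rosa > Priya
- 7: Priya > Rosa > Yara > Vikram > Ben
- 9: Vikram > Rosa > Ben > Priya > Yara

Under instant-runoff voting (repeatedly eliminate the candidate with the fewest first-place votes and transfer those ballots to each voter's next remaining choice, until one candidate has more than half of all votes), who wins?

Round 1: Rosa 8, Yara 10, Priya 7, Ben 23, Vikram 21. Priya eliminated.
Round 2: Rosa 15, Yara 10, Ben 23, Vikram 21. Yara eliminated.
Round 3: Rosa 15, Ben 23, Vikram 31. Rosa eliminated.
Round 4: Ben 31, Vikram 38. Vikram has a majority (≥35).

Vikram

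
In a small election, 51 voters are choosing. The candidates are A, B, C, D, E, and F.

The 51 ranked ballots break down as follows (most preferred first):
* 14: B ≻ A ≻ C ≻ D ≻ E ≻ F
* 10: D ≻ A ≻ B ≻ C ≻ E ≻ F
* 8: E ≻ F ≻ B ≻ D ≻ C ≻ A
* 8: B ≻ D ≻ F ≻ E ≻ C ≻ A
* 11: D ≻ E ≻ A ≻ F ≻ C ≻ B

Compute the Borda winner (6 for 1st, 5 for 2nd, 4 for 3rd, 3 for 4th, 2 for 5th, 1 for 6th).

A: 14×5 + 10×5 + 8×1 + 8×1 + 11×4 = 180
B: 14×6 + 10×4 + 8×4 + 8×6 + 11×1 = 215
C: 14×4 + 10×3 + 8×2 + 8×2 + 11×2 = 140
D: 14×3 + 10×6 + 8×3 + 8×5 + 11×6 = 232
E: 14×2 + 10×2 + 8×6 + 8×3 + 11×5 = 175
F: 14×1 + 10×1 + 8×5 + 8×4 + 11×3 = 129

D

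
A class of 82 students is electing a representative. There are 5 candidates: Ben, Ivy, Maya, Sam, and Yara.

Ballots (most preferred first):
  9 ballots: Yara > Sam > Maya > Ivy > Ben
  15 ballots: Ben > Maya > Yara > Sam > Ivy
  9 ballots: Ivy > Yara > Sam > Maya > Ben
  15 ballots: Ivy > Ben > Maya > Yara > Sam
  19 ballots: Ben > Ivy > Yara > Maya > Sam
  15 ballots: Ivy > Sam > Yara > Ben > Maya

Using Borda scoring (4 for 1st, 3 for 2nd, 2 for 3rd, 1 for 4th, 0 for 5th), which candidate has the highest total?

Ivy

Ben: 9×0 + 15×4 + 9×0 + 15×3 + 19×4 + 15×1 = 196
Ivy: 9×1 + 15×0 + 9×4 + 15×4 + 19×3 + 15×4 = 222
Maya: 9×2 + 15×3 + 9×1 + 15×2 + 19×1 + 15×0 = 121
Sam: 9×3 + 15×1 + 9×2 + 15×0 + 19×0 + 15×3 = 105
Yara: 9×4 + 15×2 + 9×3 + 15×1 + 19×2 + 15×2 = 176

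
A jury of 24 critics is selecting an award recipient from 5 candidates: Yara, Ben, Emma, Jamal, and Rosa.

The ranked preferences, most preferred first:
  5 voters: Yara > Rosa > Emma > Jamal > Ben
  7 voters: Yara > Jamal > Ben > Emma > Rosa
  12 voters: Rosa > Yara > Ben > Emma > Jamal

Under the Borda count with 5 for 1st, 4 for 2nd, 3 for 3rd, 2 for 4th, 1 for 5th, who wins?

Yara: 5×5 + 7×5 + 12×4 = 108
Ben: 5×1 + 7×3 + 12×3 = 62
Emma: 5×3 + 7×2 + 12×2 = 53
Jamal: 5×2 + 7×4 + 12×1 = 50
Rosa: 5×4 + 7×1 + 12×5 = 87

Yara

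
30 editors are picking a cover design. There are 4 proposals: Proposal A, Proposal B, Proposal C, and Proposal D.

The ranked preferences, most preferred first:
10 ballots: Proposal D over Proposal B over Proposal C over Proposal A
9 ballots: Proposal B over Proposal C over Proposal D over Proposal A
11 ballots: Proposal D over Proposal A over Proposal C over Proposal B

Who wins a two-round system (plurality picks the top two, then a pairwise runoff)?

Proposal D

Round 1 first-place votes: Proposal A 0, Proposal B 9, Proposal C 0, Proposal D 21. Proposal D and Proposal B advance.
Runoff: Proposal D is ranked above Proposal B on 21 ballots, Proposal B above Proposal D on 9.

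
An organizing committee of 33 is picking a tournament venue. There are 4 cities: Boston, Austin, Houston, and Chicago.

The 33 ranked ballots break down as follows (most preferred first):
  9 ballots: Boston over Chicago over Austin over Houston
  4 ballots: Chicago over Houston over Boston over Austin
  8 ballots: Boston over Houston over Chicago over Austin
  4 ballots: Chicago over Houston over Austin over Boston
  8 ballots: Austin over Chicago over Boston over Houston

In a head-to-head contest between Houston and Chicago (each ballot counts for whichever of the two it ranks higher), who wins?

Houston is ranked above Chicago on 8 ballots; Chicago above Houston on 25.

Chicago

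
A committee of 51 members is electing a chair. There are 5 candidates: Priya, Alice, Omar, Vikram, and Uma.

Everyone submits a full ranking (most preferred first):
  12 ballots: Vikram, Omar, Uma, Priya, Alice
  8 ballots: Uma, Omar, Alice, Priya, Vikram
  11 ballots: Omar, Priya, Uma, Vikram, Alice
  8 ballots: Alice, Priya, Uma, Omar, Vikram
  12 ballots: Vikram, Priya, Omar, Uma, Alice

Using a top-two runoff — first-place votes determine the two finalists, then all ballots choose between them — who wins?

Round 1 first-place votes: Priya 0, Alice 8, Omar 11, Vikram 24, Uma 8. Vikram and Omar advance.
Runoff: Vikram is ranked above Omar on 24 ballots, Omar above Vikram on 27.

Omar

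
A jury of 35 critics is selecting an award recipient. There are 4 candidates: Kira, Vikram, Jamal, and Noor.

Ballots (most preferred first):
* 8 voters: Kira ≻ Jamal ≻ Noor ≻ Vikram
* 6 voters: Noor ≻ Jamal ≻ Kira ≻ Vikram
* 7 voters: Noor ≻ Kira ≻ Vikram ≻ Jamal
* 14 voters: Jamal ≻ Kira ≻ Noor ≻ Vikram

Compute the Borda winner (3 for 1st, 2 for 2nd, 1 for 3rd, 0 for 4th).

Kira

Kira: 8×3 + 6×1 + 7×2 + 14×2 = 72
Vikram: 8×0 + 6×0 + 7×1 + 14×0 = 7
Jamal: 8×2 + 6×2 + 7×0 + 14×3 = 70
Noor: 8×1 + 6×3 + 7×3 + 14×1 = 61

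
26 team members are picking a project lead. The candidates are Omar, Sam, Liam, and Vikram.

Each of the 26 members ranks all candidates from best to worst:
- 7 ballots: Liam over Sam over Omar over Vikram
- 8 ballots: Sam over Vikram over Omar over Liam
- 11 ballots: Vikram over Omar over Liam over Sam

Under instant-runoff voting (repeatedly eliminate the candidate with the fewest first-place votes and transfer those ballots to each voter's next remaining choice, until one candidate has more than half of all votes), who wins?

Sam

Round 1: Omar 0, Sam 8, Liam 7, Vikram 11. Omar eliminated.
Round 2: Sam 8, Liam 7, Vikram 11. Liam eliminated.
Round 3: Sam 15, Vikram 11. Sam has a majority (≥14).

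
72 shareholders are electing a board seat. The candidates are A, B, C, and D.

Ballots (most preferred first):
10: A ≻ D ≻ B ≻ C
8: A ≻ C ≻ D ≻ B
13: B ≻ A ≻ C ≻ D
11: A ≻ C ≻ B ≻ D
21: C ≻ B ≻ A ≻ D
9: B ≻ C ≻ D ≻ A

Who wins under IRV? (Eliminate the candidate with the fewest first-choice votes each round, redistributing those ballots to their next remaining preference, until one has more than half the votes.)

B

Round 1: A 29, B 22, C 21, D 0. D eliminated.
Round 2: A 29, B 22, C 21. C eliminated.
Round 3: A 29, B 43. B has a majority (≥37).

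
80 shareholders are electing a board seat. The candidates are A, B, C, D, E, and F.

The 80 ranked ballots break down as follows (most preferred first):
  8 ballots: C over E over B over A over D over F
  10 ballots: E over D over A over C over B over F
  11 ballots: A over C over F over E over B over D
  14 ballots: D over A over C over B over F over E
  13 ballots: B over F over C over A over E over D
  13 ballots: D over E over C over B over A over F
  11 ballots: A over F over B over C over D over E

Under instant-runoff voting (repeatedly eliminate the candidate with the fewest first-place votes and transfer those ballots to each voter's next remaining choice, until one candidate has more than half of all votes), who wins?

Round 1: A 22, B 13, C 8, D 27, E 10, F 0. F eliminated.
Round 2: A 22, B 13, C 8, D 27, E 10. C eliminated.
Round 3: A 22, B 13, D 27, E 18. B eliminated.
Round 4: A 35, D 27, E 18. E eliminated.
Round 5: A 43, D 37. A has a majority (≥41).

A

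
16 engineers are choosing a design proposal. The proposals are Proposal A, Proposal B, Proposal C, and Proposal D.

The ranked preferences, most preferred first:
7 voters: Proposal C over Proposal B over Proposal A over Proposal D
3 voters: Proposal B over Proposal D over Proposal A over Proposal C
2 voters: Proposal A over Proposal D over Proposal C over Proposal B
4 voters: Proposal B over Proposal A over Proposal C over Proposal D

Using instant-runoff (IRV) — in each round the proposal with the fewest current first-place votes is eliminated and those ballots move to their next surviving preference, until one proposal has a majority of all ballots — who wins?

Round 1: Proposal A 2, Proposal B 7, Proposal C 7, Proposal D 0. Proposal D eliminated.
Round 2: Proposal A 2, Proposal B 7, Proposal C 7. Proposal A eliminated.
Round 3: Proposal B 7, Proposal C 9. Proposal C has a majority (≥9).

Proposal C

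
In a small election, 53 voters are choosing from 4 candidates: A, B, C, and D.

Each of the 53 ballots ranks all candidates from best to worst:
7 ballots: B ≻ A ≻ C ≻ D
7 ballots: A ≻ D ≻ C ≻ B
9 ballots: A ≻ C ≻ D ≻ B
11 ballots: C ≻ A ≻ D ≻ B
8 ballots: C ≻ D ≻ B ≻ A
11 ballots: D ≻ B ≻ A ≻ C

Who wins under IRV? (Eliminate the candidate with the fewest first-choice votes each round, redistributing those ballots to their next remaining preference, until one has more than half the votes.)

A

Round 1: A 16, B 7, C 19, D 11. B eliminated.
Round 2: A 23, C 19, D 11. D eliminated.
Round 3: A 34, C 19. A has a majority (≥27).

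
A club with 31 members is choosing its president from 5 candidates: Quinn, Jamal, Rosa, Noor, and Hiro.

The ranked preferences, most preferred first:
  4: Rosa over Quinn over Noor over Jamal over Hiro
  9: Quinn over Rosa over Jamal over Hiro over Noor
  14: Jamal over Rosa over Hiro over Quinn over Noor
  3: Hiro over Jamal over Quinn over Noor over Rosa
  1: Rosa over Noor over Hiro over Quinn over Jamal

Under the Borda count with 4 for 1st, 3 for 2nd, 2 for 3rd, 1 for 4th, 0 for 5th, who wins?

Rosa

Quinn: 4×3 + 9×4 + 14×1 + 3×2 + 1×1 = 69
Jamal: 4×1 + 9×2 + 14×4 + 3×3 + 1×0 = 87
Rosa: 4×4 + 9×3 + 14×3 + 3×0 + 1×4 = 89
Noor: 4×2 + 9×0 + 14×0 + 3×1 + 1×3 = 14
Hiro: 4×0 + 9×1 + 14×2 + 3×4 + 1×2 = 51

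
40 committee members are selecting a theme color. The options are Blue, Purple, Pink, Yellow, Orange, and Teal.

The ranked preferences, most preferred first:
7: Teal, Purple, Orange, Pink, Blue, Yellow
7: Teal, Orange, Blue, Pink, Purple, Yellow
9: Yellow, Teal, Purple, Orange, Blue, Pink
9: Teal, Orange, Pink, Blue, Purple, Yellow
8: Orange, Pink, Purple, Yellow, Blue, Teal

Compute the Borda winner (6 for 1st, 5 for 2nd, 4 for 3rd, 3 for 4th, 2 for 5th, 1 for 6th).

Blue: 7×2 + 7×4 + 9×2 + 9×3 + 8×2 = 103
Purple: 7×5 + 7×2 + 9×4 + 9×2 + 8×4 = 135
Pink: 7×3 + 7×3 + 9×1 + 9×4 + 8×5 = 127
Yellow: 7×1 + 7×1 + 9×6 + 9×1 + 8×3 = 101
Orange: 7×4 + 7×5 + 9×3 + 9×5 + 8×6 = 183
Teal: 7×6 + 7×6 + 9×5 + 9×6 + 8×1 = 191

Teal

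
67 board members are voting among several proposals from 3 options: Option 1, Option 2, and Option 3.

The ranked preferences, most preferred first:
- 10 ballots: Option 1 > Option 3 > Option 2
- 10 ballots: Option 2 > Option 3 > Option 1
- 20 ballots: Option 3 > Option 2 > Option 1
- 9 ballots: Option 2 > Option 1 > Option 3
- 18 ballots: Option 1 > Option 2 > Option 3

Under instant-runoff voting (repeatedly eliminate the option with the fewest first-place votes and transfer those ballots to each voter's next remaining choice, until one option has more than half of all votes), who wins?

Option 1

Round 1: Option 1 28, Option 2 19, Option 3 20. Option 2 eliminated.
Round 2: Option 1 37, Option 3 30. Option 1 has a majority (≥34).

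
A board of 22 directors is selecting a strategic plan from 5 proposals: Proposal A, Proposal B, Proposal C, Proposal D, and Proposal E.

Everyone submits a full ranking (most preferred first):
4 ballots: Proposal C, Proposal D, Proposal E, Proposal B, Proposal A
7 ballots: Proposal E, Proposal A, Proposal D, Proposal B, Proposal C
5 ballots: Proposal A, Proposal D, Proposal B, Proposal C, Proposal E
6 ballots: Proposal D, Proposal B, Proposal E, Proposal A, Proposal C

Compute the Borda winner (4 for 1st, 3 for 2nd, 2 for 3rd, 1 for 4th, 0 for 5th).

Proposal D

Proposal A: 4×0 + 7×3 + 5×4 + 6×1 = 47
Proposal B: 4×1 + 7×1 + 5×2 + 6×3 = 39
Proposal C: 4×4 + 7×0 + 5×1 + 6×0 = 21
Proposal D: 4×3 + 7×2 + 5×3 + 6×4 = 65
Proposal E: 4×2 + 7×4 + 5×0 + 6×2 = 48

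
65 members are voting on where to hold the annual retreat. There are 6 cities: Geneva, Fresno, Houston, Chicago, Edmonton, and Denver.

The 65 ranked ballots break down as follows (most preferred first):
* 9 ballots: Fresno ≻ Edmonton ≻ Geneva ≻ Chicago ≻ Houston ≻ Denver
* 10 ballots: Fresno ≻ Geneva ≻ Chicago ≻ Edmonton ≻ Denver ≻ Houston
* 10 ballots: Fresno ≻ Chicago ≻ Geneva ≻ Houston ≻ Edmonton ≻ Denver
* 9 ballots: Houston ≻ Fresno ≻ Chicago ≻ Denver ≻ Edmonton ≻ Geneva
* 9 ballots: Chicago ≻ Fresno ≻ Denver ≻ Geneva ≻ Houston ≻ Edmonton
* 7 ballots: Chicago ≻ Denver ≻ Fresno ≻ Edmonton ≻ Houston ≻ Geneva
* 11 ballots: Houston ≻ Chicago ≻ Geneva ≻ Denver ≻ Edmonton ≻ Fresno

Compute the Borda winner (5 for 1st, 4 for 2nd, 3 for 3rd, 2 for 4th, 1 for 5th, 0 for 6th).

Geneva: 9×3 + 10×4 + 10×3 + 9×0 + 9×2 + 7×0 + 11×3 = 148
Fresno: 9×5 + 10×5 + 10×5 + 9×4 + 9×4 + 7×3 + 11×0 = 238
Houston: 9×1 + 10×0 + 10×2 + 9×5 + 9×1 + 7×1 + 11×5 = 145
Chicago: 9×2 + 10×3 + 10×4 + 9×3 + 9×5 + 7×5 + 11×4 = 239
Edmonton: 9×4 + 10×2 + 10×1 + 9×1 + 9×0 + 7×2 + 11×1 = 100
Denver: 9×0 + 10×1 + 10×0 + 9×2 + 9×3 + 7×4 + 11×2 = 105

Chicago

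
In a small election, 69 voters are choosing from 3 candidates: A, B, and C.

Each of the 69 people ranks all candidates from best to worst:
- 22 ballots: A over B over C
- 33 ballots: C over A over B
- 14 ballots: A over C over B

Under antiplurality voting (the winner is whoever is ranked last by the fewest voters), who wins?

A

Last-place votes: A 0, B 47, C 22.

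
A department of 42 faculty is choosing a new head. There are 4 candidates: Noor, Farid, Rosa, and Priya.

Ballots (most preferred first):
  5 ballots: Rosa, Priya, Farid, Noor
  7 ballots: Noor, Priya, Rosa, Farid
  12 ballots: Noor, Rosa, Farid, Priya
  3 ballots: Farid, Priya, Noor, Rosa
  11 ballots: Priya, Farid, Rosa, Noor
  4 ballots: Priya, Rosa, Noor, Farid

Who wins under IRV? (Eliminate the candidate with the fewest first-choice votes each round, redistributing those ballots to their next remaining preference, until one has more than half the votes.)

Round 1: Noor 19, Farid 3, Rosa 5, Priya 15. Farid eliminated.
Round 2: Noor 19, Rosa 5, Priya 18. Rosa eliminated.
Round 3: Noor 19, Priya 23. Priya has a majority (≥22).

Priya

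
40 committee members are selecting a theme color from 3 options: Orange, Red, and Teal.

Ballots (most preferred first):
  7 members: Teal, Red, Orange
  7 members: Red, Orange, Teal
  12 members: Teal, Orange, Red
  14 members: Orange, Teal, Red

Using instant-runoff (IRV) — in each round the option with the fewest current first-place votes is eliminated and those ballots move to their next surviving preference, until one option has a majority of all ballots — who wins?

Round 1: Orange 14, Red 7, Teal 19. Red eliminated.
Round 2: Orange 21, Teal 19. Orange has a majority (≥21).

Orange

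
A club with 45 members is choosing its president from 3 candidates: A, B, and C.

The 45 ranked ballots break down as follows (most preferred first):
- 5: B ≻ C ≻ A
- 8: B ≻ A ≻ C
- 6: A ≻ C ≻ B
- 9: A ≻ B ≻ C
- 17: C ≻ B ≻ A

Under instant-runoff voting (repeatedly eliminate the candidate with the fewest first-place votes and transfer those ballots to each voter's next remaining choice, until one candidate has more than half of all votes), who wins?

A

Round 1: A 15, B 13, C 17. B eliminated.
Round 2: A 23, C 22. A has a majority (≥23).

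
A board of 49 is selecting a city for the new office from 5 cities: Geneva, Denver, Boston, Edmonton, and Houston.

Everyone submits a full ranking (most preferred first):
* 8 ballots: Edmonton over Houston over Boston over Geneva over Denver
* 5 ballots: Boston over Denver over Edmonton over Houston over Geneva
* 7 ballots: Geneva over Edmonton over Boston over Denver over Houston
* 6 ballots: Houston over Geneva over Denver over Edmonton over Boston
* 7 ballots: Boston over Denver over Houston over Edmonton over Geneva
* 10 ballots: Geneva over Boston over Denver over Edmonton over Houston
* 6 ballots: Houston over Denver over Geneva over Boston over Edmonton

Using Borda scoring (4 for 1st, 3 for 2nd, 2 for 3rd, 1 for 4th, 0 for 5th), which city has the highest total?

Boston

Geneva: 8×1 + 5×0 + 7×4 + 6×3 + 7×0 + 10×4 + 6×2 = 106
Denver: 8×0 + 5×3 + 7×1 + 6×2 + 7×3 + 10×2 + 6×3 = 93
Boston: 8×2 + 5×4 + 7×2 + 6×0 + 7×4 + 10×3 + 6×1 = 114
Edmonton: 8×4 + 5×2 + 7×3 + 6×1 + 7×1 + 10×1 + 6×0 = 86
Houston: 8×3 + 5×1 + 7×0 + 6×4 + 7×2 + 10×0 + 6×4 = 91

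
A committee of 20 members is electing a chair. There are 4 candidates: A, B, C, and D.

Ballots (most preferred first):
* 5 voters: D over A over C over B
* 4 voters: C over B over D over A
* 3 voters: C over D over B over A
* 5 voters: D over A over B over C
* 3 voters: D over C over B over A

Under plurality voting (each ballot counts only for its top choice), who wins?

First-place votes: A 0, B 0, C 7, D 13.

D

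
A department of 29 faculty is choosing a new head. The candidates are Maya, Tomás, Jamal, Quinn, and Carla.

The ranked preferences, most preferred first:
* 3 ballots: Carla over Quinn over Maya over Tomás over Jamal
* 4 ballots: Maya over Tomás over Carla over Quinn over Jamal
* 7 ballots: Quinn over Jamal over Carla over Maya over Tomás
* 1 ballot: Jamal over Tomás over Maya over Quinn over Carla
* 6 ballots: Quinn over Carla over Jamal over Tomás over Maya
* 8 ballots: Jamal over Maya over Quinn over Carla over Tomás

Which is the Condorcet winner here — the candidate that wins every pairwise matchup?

Quinn vs Maya: 16–13
Quinn vs Tomás: 24–5
Quinn vs Jamal: 20–9
Quinn vs Carla: 22–7
Quinn beats every other candidate.

Quinn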